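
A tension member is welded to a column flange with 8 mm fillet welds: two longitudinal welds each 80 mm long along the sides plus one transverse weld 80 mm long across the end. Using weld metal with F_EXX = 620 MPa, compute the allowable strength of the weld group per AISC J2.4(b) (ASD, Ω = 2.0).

t_e = 0.707 × 8 = 5.656 mm.
R_nwl = 0.6 × 620 × 5.656 × 160 × 10⁻³ = 336.6 kN (longitudinal, 2 welds).
R_nwt = 0.6 × 620 × 5.656 × 80 × 10⁻³ = 168.3 kN (transverse, base value).
(i) R_nwl + R_nwt = 505 kN; (ii) 0.85 R_nwl + 1.5 R_nwt = 538.6 kN.
R_n = max = 538.6 kN [governs: (ii)]; R_n/Ω = 269.3 kN.

R_n/Ω ≈ 269 kN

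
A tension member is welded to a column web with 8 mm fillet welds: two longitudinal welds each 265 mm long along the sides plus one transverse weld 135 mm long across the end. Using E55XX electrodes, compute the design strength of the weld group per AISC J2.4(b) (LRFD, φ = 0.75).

E55XX → F_EXX = 550 MPa.
t_e = 0.707 × 8 = 5.656 mm.
R_nwl = 0.6 × 550 × 5.656 × 530 × 10⁻³ = 989.2 kN (longitudinal, 2 welds).
R_nwt = 0.6 × 550 × 5.656 × 135 × 10⁻³ = 252 kN (transverse, base value).
(i) R_nwl + R_nwt = 1241 kN; (ii) 0.85 R_nwl + 1.5 R_nwt = 1219 kN.
R_n = max = 1241 kN [governs: (i)]; φR_n = 930.9 kN.

φR_n ≈ 931 kN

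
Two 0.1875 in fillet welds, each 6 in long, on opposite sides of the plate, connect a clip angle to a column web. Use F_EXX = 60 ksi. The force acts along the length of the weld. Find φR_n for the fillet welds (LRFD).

Effective throat t_e = 0.707 × 0.1875 = 0.1326 in.
Total length L = 12 in; A_we = 0.1326 × 12 = 1.591 in².
F_nw = 0.6 F_EXX = 0.6 × 60 = 36 ksi.
φR_n = 0.75 × 36 × 1.591 = 42.95 kip.

φR_n ≈ 43 kip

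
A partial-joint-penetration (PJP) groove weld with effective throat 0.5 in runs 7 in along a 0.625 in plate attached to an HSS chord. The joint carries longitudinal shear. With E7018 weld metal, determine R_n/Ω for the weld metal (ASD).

E70XX → F_EXX = 70 ksi.
Effective throat (given) t_e = 0.5 in.
A_we = 0.5 × 7 = 3.5 in².
F_nw = 0.6 F_EXX = 42 ksi.
R_n/Ω = (42 × 3.5) / 2.0 = 73.5 kips.

R_n/Ω ≈ 73.5 kips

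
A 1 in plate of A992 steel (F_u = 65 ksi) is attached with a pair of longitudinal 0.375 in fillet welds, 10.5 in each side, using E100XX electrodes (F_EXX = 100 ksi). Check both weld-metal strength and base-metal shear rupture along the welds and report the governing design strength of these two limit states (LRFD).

φR_n ≈ 251 kips (weld metal governs)

t_e = 0.707 × 0.375 = 0.2651 in; L = 21 in.
Weld metal: φR_n = 0.75 × 0.6 × 100 × 0.2651 × 21 = 250.5 kips.
Base metal (shear rupture): φR_n = 0.75 × 0.6 × 65 × 1 × 21 = 614.2 kips.
Governing: weld metal.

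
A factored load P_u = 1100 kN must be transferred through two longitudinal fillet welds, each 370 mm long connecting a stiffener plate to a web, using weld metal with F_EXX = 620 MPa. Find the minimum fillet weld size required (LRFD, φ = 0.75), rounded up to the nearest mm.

w = 8 mm

Total weld length L = 740 mm.
Required throat t_e = P_u / (φ × 0.6 F_EXX × L) = 1100 / (0.75 × 0.6 × 620 × 740 × 10⁻³) = 5.328 mm.
Required leg w = t_e / 0.707 = 7.536 mm → use 8 mm.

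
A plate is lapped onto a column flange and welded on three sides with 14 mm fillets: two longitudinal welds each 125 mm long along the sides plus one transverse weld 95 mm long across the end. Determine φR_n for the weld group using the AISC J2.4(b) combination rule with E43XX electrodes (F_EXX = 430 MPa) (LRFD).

t_e = 0.707 × 14 = 9.898 mm.
R_nwl = 0.6 × 430 × 9.898 × 250 × 10⁻³ = 638.4 kN (longitudinal, 2 welds).
R_nwt = 0.6 × 430 × 9.898 × 95 × 10⁻³ = 242.6 kN (transverse, base value).
(i) R_nwl + R_nwt = 881 kN; (ii) 0.85 R_nwl + 1.5 R_nwt = 906.6 kN.
R_n = max = 906.6 kN [governs: (ii)]; φR_n = 679.9 kN.

φR_n ≈ 680 kN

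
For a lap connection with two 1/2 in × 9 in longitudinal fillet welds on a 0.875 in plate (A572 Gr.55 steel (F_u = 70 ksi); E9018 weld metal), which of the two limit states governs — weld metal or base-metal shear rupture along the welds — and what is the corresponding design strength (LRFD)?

φR_n ≈ 258 kips (weld metal governs)

E90XX → F_EXX = 90 ksi.
t_e = 0.707 × 0.5 = 0.3535 in; L = 18 in.
Weld metal: φR_n = 0.75 × 0.6 × 90 × 0.3535 × 18 = 257.7 kips.
Base metal (shear rupture): φR_n = 0.75 × 0.6 × 70 × 0.875 × 18 = 496.1 kips.
Governing: weld metal.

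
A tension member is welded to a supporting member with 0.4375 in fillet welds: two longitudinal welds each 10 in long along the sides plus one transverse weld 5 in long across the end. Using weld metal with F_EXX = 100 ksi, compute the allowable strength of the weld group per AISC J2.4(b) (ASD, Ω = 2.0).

t_e = 0.707 × 0.4375 = 0.3093 in.
R_nwl = 0.6 × 100 × 0.3093 × 20 = 371.2 kip (longitudinal, 2 welds).
R_nwt = 0.6 × 100 × 0.3093 × 5 = 92.79 kip (transverse, base value).
(i) R_nwl + R_nwt = 464 kip; (ii) 0.85 R_nwl + 1.5 R_nwt = 454.7 kip.
R_n = max = 464 kip [governs: (i)]; R_n/Ω = 232 kip.

R_n/Ω ≈ 232 kip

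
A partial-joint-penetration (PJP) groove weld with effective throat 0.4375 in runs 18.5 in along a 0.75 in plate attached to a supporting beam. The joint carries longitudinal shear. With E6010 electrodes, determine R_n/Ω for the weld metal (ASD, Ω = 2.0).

R_n/Ω ≈ 146 kip

E60XX → F_EXX = 60 ksi.
Effective throat (given) t_e = 0.4375 in.
A_we = 0.4375 × 18.5 = 8.094 in².
F_nw = 0.6 F_EXX = 36 ksi.
R_n/Ω = (36 × 8.094) / 2.0 = 145.7 kip.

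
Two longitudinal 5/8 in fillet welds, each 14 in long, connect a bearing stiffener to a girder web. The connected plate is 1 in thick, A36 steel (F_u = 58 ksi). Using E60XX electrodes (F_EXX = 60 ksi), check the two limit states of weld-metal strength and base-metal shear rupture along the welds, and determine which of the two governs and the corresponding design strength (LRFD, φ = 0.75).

t_e = 0.707 × 0.625 = 0.4419 in; L = 28 in.
Weld metal: φR_n = 0.75 × 0.6 × 60 × 0.4419 × 28 = 334.1 kips.
Base metal (shear rupture): φR_n = 0.75 × 0.6 × 58 × 1 × 28 = 730.8 kips.
Governing: weld metal.

φR_n ≈ 334 kips (weld metal governs)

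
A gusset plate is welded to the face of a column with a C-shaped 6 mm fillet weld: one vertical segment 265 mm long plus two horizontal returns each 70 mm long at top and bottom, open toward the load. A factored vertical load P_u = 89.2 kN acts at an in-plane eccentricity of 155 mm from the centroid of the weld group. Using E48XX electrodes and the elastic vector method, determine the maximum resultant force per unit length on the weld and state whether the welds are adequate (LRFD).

f_max ≈ 602 N/mm; adequate

E48XX → F_EXX = 480 MPa.
Total weld length L_w = 405 mm. Treat welds as unit-width lines.
Centroid: x̄ = 2×70×35 / 405 = 12.1 mm from the vertical weld.
Polar moment about centroid: J = I_x + I_y = [265³/12 + 2×70×132.5²] + [265×12.1² + 2(70³/12 + 70×22.9²)] = 4178000 mm³.
Direct shear f_v = P/L_w = 89.2×10³ / 405 = 220.2 N/mm (vertical).
Torsion M = P·e = 89.2×10³ × 155 = 13826000 N·mm.
Critical point at (x, y) = (57.9, 132.5) from centroid. f_tx = M·y/J = 438.5 N/mm; f_ty = M·x/J = 191.6 N/mm.
Resultant f_max = √[f_tx² + (f_v + f_ty)²] = √[438.5² + (220.2 + 191.6)²] = 601.6 N/mm.
Capacity per unit length: φr_n = 0.75 × 0.6 × 480 × (0.707 × 6) = 916.3 N/mm.
601.6 ≤ 916.3 → adequate.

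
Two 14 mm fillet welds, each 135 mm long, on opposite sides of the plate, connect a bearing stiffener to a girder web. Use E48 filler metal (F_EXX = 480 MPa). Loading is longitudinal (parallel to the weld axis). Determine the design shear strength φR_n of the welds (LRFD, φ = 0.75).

φR_n ≈ 577 kN

Effective throat t_e = 0.707 × 14 = 9.898 mm.
Total length L = 270 mm; A_we = 9.898 × 270 = 2672 mm².
F_nw = 0.6 F_EXX = 0.6 × 480 = 288 MPa.
φR_n = 0.75 × 288 × 2672 × 10⁻³ = 577.3 kN.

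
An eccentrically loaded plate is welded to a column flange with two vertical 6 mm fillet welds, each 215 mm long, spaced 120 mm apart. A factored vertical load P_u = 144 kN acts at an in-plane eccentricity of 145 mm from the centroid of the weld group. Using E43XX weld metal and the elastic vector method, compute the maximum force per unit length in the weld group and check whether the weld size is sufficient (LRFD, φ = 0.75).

f_max ≈ 1010 N/mm; NOT adequate

E43XX → F_EXX = 430 MPa.
Total weld length L_w = 430 mm. Treat welds as unit-width lines.
Polar moment about centroid: J = 2[d³/12 + d(b/2)²] = 2[215³/12 + 215×60²] = 3204000 mm³.
Direct shear f_v = P/L_w = 144×10³ / 430 = 334.9 N/mm (vertical).
Torsion M = P·e = 144×10³ × 145 = 20880000 N·mm.
Critical point at (x, y) = (60, 107.5) from centroid. f_tx = M·y/J = 700.5 N/mm; f_ty = M·x/J = 391 N/mm.
Resultant f_max = √[f_tx² + (f_v + f_ty)²] = √[700.5² + (334.9 + 391)²] = 1009 N/mm.
Capacity per unit length: φr_n = 0.75 × 0.6 × 430 × (0.707 × 6) = 820.8 N/mm.
1009 > 820.8 → NOT adequate.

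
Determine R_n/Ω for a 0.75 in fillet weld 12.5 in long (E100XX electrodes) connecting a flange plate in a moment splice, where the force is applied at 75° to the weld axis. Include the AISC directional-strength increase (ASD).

R_n/Ω ≈ 293 kips

E100XX → F_EXX = 100 ksi.
t_e = 0.707 × 0.75 = 0.5302 in; A_we = 0.5302 × 12.5 = 6.628 in².
Directional factor: 1.0 + 0.5 sin^1.5(75°) = 1.475.
F_nw = 0.6 × 100 × 1.475 = 88.48 ksi.
R_n/Ω = (88.48 × 6.628) / 2.0 = 293.2 kips.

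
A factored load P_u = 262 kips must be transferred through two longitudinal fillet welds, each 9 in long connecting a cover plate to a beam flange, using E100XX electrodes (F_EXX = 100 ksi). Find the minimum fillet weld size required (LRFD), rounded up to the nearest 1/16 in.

w = 1/2 in

Total weld length L = 18 in.
Required throat t_e = P_u / (φ × 0.6 F_EXX × L) = 262 / (0.75 × 0.6 × 100 × 18) = 0.3235 in.
Required leg w = t_e / 0.707 = 0.4575 in → use 1/2 in.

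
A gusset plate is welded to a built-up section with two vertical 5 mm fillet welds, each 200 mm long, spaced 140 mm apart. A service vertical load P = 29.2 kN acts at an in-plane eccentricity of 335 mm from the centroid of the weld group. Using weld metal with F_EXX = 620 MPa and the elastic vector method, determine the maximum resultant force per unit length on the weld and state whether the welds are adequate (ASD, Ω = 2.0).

Total weld length L_w = 400 mm. Treat welds as unit-width lines.
Polar moment about centroid: J = 2[d³/12 + d(b/2)²] = 2[200³/12 + 200×70²] = 3293000 mm³.
Direct shear f_v = P/L_w = 29.2×10³ / 400 = 73 N/mm (vertical).
Torsion M = P·e = 29.2×10³ × 335 = 9782000 N·mm.
Critical point at (x, y) = (70, 100) from centroid. f_tx = M·y/J = 297 N/mm; f_ty = M·x/J = 207.9 N/mm.
Resultant f_max = √[f_tx² + (f_v + f_ty)²] = √[297² + (73 + 207.9)²] = 408.8 N/mm.
Capacity per unit length: r_n/Ω = (1/2.0) × 0.6 × 620 × (0.707 × 5) = 657.5 N/mm.
408.8 ≤ 657.5 → adequate.

f_max ≈ 409 N/mm; adequate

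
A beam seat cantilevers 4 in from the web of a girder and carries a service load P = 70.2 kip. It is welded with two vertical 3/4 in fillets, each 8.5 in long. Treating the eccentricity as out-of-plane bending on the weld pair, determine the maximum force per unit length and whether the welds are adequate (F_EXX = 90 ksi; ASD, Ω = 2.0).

f_max ≈ 12.4 kip/in; adequate

L_w = 2 × 8.5 = 17 in; section modulus (unit throat) S = 2 × L²/6 = 24.08 in².
Direct shear f_v = P/L_w = 70.2/17 = 4.129 kip/in.
Moment M = P × e = 70.2 × 4 = 280.8 kip·in; bending f_b = M/S = 11.66 kip/in.
f_max = √(f_v² + f_b²) = √(4.129² + 11.66²) = 12.37 kip/in.
r_n/Ω = (1/2.0) × 0.6 × 90 × (0.707 × 0.75) = 14.32 kip/in → adequate.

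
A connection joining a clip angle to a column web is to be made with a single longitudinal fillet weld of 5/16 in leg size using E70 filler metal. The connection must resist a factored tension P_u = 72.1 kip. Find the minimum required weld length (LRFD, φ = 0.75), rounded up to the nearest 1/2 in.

L = 10.5 in

E70XX → F_EXX = 70 ksi.
Throat t_e = 0.707 × 0.3125 = 0.2209 in.
φr_n = 0.75 × 0.6 × 70 × 0.2209 = 6.96 kip/in.
L_req = P_u / φr_n = 72.1 / 6.96 = 10.36 in total.
Round up → use L = 10.5 in.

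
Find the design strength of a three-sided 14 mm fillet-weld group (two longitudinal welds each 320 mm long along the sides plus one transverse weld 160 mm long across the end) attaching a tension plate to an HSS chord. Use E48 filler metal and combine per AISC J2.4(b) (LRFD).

E48XX → F_EXX = 480 MPa.
t_e = 0.707 × 14 = 9.898 mm.
R_nwl = 0.6 × 480 × 9.898 × 640 × 10⁻³ = 1824 kN (longitudinal, 2 welds).
R_nwt = 0.6 × 480 × 9.898 × 160 × 10⁻³ = 456.1 kN (transverse, base value).
(i) R_nwl + R_nwt = 2280 kN; (ii) 0.85 R_nwl + 1.5 R_nwt = 2235 kN.
R_n = max = 2280 kN [governs: (i)]; φR_n = 1710 kN.

φR_n ≈ 1710 kN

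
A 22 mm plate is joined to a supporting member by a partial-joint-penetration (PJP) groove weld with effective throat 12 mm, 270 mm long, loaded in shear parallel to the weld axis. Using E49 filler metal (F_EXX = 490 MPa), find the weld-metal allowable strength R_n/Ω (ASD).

R_n/Ω ≈ 476 kN

Effective throat (given) t_e = 12 mm.
A_we = 12 × 270 = 3240 mm².
F_nw = 0.6 F_EXX = 294 MPa.
R_n/Ω = (294 × 3240) / 2.0 × 10⁻³ = 476.3 kN.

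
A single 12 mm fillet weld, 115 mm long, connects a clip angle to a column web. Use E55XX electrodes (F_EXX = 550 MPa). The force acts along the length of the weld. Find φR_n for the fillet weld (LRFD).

φR_n ≈ 241 kN

Effective throat t_e = 0.707 × 12 = 8.484 mm.
Total length L = 115 mm; A_we = 8.484 × 115 = 975.7 mm².
F_nw = 0.6 F_EXX = 0.6 × 550 = 330 MPa.
φR_n = 0.75 × 330 × 975.7 × 10⁻³ = 241.5 kN.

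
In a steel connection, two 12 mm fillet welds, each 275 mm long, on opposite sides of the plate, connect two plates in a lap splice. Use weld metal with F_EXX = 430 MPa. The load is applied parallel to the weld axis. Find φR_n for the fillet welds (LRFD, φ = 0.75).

Effective throat t_e = 0.707 × 12 = 8.484 mm.
Total length L = 550 mm; A_we = 8.484 × 550 = 4666 mm².
F_nw = 0.6 F_EXX = 0.6 × 430 = 258 MPa.
φR_n = 0.75 × 258 × 4666 × 10⁻³ = 902.9 kN.

φR_n ≈ 903 kN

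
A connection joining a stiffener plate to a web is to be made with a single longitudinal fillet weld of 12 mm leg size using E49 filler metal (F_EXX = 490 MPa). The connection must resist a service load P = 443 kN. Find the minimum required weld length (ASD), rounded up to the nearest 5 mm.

Throat t_e = 0.707 × 12 = 8.484 mm.
r_n/Ω = (0.6 × 490 × 8.484) / 2.0 = 1247 N/mm = 1.247 kN/mm.
L_req = P / (r_n/Ω) = 443 / 1.247 = 355.2 mm total.
Round up → use L = 360 mm.

L = 360 mm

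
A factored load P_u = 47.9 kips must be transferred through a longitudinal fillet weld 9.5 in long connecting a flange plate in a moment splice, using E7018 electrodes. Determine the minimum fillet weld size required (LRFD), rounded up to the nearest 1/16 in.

E70XX → F_EXX = 70 ksi.
Total weld length L = 9.5 in.
Required throat t_e = P_u / (φ × 0.6 F_EXX × L) = 47.9 / (0.75 × 0.6 × 70 × 9.5) = 0.1601 in.
Required leg w = t_e / 0.707 = 0.2264 in → use 1/4 in.

w = 1/4 in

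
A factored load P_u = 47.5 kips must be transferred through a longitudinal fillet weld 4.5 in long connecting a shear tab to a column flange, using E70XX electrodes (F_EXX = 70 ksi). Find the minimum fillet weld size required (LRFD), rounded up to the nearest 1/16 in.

w = 1/2 in

Total weld length L = 4.5 in.
Required throat t_e = P_u / (φ × 0.6 F_EXX × L) = 47.5 / (0.75 × 0.6 × 70 × 4.5) = 0.3351 in.
Required leg w = t_e / 0.707 = 0.474 in → use 1/2 in.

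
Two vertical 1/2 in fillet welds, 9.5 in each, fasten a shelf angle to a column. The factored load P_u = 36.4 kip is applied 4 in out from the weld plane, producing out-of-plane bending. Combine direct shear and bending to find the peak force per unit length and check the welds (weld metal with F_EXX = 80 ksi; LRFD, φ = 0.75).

f_max ≈ 5.21 kip/in; adequate

L_w = 2 × 9.5 = 19 in; section modulus (unit throat) S = 2 × L²/6 = 30.08 in².
Direct shear f_v = P/L_w = 36.4/19 = 1.916 kip/in.
Moment M = P × e = 36.4 × 4 = 145.6 kip·in; bending f_b = M/S = 4.84 kip/in.
f_max = √(f_v² + f_b²) = √(1.916² + 4.84²) = 5.205 kip/in.
φr_n = 0.75 × 0.6 × 80 × (0.707 × 0.5) = 12.73 kip/in → adequate.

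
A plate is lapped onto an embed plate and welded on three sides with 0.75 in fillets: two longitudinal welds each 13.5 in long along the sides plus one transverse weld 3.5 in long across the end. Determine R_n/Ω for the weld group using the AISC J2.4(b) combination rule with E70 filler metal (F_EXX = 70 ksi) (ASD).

t_e = 0.707 × 0.75 = 0.5302 in.
R_nwl = 0.6 × 70 × 0.5302 × 27 = 601.3 kips (longitudinal, 2 welds).
R_nwt = 0.6 × 70 × 0.5302 × 3.5 = 77.95 kips (transverse, base value).
(i) R_nwl + R_nwt = 679.3 kips; (ii) 0.85 R_nwl + 1.5 R_nwt = 628 kips.
R_n = max = 679.3 kips [governs: (i)]; R_n/Ω = 339.6 kips.

R_n/Ω ≈ 340 kips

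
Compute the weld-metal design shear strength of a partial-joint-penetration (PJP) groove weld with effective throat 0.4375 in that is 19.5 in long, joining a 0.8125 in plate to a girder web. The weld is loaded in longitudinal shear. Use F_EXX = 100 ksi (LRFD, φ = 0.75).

Effective throat (given) t_e = 0.4375 in.
A_we = 0.4375 × 19.5 = 8.531 in².
F_nw = 0.6 F_EXX = 60 ksi.
φR_n = 0.75 × 60 × 8.531 = 383.9 kips.

φR_n ≈ 384 kips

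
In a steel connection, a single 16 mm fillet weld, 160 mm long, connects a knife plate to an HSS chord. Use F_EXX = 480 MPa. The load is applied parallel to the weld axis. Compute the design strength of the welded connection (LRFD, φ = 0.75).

Effective throat t_e = 0.707 × 16 = 11.31 mm.
Total length L = 160 mm; A_we = 11.31 × 160 = 1810 mm².
F_nw = 0.6 F_EXX = 0.6 × 480 = 288 MPa.
φR_n = 0.75 × 288 × 1810 × 10⁻³ = 390.9 kN.

φR_n ≈ 391 kN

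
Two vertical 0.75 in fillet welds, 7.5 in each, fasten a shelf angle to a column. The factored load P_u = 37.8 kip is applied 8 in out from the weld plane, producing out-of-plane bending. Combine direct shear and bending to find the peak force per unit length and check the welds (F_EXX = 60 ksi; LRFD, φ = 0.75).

L_w = 2 × 7.5 = 15 in; section modulus (unit throat) S = 2 × L²/6 = 18.75 in².
Direct shear f_v = P/L_w = 37.8/15 = 2.52 kip/in.
Moment M = P × e = 37.8 × 8 = 302.4 kip·in; bending f_b = M/S = 16.13 kip/in.
f_max = √(f_v² + f_b²) = √(2.52² + 16.13²) = 16.32 kip/in.
φr_n = 0.75 × 0.6 × 60 × (0.707 × 0.75) = 14.32 kip/in → NOT adequate.

f_max ≈ 16.3 kip/in; NOT adequate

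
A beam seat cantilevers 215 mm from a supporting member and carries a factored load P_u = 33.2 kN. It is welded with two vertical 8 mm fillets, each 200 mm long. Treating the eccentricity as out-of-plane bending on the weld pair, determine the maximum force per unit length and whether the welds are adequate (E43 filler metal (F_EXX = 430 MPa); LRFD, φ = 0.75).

f_max ≈ 542 N/mm; adequate

L_w = 2 × 200 = 400 mm; section modulus (unit throat) S = 2 × L²/6 = 13330 mm².
Direct shear f_v = P/L_w = 33.2×10³/400 = 83 N/mm.
Moment M = P × e = 33.2×10³ × 215 = 7138000 N·mm; bending f_b = M/S = 535.4 N/mm.
f_max = √(f_v² + f_b²) = √(83² + 535.4²) = 541.7 N/mm.
φr_n = 0.75 × 0.6 × 430 × (0.707 × 8) = 1094 N/mm → adequate.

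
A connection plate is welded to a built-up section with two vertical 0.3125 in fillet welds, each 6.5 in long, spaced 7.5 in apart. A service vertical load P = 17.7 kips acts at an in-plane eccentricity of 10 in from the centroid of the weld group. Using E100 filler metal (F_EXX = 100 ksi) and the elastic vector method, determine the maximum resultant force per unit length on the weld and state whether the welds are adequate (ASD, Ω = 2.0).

f_max ≈ 4.95 kip/in; adequate

Total weld length L_w = 13 in. Treat welds as unit-width lines.
Polar moment about centroid: J = 2[d³/12 + d(b/2)²] = 2[6.5³/12 + 6.5×3.75²] = 228.6 in³.
Direct shear f_v = P/L_w = 17.7 / 13 = 1.362 kip/in (vertical).
Torsion M = P·e = 17.7 × 10 = 177 kip·in.
Critical point at (x, y) = (3.75, 3.25) from centroid. f_tx = M·y/J = 2.517 kip/in; f_ty = M·x/J = 2.904 kip/in.
Resultant f_max = √[f_tx² + (f_v + f_ty)²] = √[2.517² + (1.362 + 2.904)²] = 4.952 kip/in.
Capacity per unit length: r_n/Ω = (1/2.0) × 0.6 × 100 × (0.707 × 0.3125) = 6.628 kip/in.
4.952 ≤ 6.628 → adequate.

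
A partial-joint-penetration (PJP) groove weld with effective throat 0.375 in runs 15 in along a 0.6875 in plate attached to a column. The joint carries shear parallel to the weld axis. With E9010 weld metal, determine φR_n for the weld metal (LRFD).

E90XX → F_EXX = 90 ksi.
Effective throat (given) t_e = 0.375 in.
A_we = 0.375 × 15 = 5.625 in².
F_nw = 0.6 F_EXX = 54 ksi.
φR_n = 0.75 × 54 × 5.625 = 227.8 kips.

φR_n ≈ 228 kips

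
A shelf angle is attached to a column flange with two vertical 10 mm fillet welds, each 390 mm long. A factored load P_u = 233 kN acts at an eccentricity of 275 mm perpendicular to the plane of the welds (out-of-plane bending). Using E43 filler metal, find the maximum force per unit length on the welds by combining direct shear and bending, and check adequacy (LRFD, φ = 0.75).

f_max ≈ 1300 N/mm; adequate

E43XX → F_EXX = 430 MPa.
L_w = 2 × 390 = 780 mm; section modulus (unit throat) S = 2 × L²/6 = 50700 mm².
Direct shear f_v = P/L_w = 233×10³/780 = 298.7 N/mm.
Moment M = P × e = 233×10³ × 275 = 64075000 N·mm; bending f_b = M/S = 1264 N/mm.
f_max = √(f_v² + f_b²) = √(298.7² + 1264²) = 1299 N/mm.
φr_n = 0.75 × 0.6 × 430 × (0.707 × 10) = 1368 N/mm → adequate.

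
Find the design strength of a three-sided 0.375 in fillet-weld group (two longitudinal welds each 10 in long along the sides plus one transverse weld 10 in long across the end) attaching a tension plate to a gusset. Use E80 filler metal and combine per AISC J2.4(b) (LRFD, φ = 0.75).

E80XX → F_EXX = 80 ksi.
t_e = 0.707 × 0.375 = 0.2651 in.
R_nwl = 0.6 × 80 × 0.2651 × 20 = 254.5 kips (longitudinal, 2 welds).
R_nwt = 0.6 × 80 × 0.2651 × 10 = 127.3 kips (transverse, base value).
(i) R_nwl + R_nwt = 381.8 kips; (ii) 0.85 R_nwl + 1.5 R_nwt = 407.2 kips.
R_n = max = 407.2 kips [governs: (ii)]; φR_n = 305.4 kips.

φR_n ≈ 305 kips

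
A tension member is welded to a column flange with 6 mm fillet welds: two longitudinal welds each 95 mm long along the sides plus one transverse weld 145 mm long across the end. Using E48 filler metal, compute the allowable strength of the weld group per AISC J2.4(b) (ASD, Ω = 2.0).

E48XX → F_EXX = 480 MPa.
t_e = 0.707 × 6 = 4.242 mm.
R_nwl = 0.6 × 480 × 4.242 × 190 × 10⁻³ = 232.1 kN (longitudinal, 2 welds).
R_nwt = 0.6 × 480 × 4.242 × 145 × 10⁻³ = 177.1 kN (transverse, base value).
(i) R_nwl + R_nwt = 409.3 kN; (ii) 0.85 R_nwl + 1.5 R_nwt = 463 kN.
R_n = max = 463 kN [governs: (ii)]; R_n/Ω = 231.5 kN.

R_n/Ω ≈ 232 kN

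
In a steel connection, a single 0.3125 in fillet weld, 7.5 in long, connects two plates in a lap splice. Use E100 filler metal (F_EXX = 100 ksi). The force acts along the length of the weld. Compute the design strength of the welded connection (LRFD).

Effective throat t_e = 0.707 × 0.3125 = 0.2209 in.
Total length L = 7.5 in; A_we = 0.2209 × 7.5 = 1.657 in².
F_nw = 0.6 F_EXX = 0.6 × 100 = 60 ksi.
φR_n = 0.75 × 60 × 1.657 = 74.57 kips.

φR_n ≈ 74.6 kips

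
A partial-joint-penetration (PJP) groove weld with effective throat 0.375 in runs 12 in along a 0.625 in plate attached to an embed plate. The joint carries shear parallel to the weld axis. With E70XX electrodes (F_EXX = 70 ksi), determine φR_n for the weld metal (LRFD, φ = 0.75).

φR_n ≈ 142 kip

Effective throat (given) t_e = 0.375 in.
A_we = 0.375 × 12 = 4.5 in².
F_nw = 0.6 F_EXX = 42 ksi.
φR_n = 0.75 × 42 × 4.5 = 141.8 kip.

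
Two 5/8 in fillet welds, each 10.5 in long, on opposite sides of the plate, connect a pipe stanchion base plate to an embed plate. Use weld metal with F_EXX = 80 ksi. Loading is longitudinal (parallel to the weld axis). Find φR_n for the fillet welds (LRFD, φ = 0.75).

Effective throat t_e = 0.707 × 0.625 = 0.4419 in.
Total length L = 21 in; A_we = 0.4419 × 21 = 9.279 in².
F_nw = 0.6 F_EXX = 0.6 × 80 = 48 ksi.
φR_n = 0.75 × 48 × 9.279 = 334.1 kip.

φR_n ≈ 334 kip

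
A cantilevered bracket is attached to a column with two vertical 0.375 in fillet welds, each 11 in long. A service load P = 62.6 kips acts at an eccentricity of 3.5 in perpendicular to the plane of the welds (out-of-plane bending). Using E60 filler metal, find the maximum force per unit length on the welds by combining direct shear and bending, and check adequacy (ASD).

f_max ≈ 6.13 kip/in; NOT adequate

E60XX → F_EXX = 60 ksi.
L_w = 2 × 11 = 22 in; section modulus (unit throat) S = 2 × L²/6 = 40.33 in².
Direct shear f_v = P/L_w = 62.6/22 = 2.845 kip/in.
Moment M = P × e = 62.6 × 3.5 = 219.1 kip·in; bending f_b = M/S = 5.432 kip/in.
f_max = √(f_v² + f_b²) = √(2.845² + 5.432²) = 6.132 kip/in.
r_n/Ω = (1/2.0) × 0.6 × 60 × (0.707 × 0.375) = 4.772 kip/in → NOT adequate.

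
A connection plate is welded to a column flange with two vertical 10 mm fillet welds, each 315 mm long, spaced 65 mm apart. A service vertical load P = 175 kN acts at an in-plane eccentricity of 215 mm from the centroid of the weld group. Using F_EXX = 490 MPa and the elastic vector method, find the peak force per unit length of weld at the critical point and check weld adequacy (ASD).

f_max ≈ 1120 N/mm; NOT adequate

Total weld length L_w = 630 mm. Treat welds as unit-width lines.
Polar moment about centroid: J = 2[d³/12 + d(b/2)²] = 2[315³/12 + 315×32.5²] = 5875000 mm³.
Direct shear f_v = P/L_w = 175×10³ / 630 = 277.8 N/mm (vertical).
Torsion M = P·e = 175×10³ × 215 = 37625000 N·mm.
Critical point at (x, y) = (32.5, 157.5) from centroid. f_tx = M·y/J = 1009 N/mm; f_ty = M·x/J = 208.1 N/mm.
Resultant f_max = √[f_tx² + (f_v + f_ty)²] = √[1009² + (277.8 + 208.1)²] = 1120 N/mm.
Capacity per unit length: r_n/Ω = (1/2.0) × 0.6 × 490 × (0.707 × 10) = 1039 N/mm.
1120 > 1039 → NOT adequate.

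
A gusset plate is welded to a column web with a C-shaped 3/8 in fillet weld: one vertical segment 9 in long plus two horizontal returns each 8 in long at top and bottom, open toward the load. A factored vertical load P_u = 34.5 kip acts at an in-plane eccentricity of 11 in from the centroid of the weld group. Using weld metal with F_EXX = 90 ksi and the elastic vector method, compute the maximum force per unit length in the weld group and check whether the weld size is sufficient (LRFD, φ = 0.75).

Total weld length L_w = 25 in. Treat welds as unit-width lines.
Centroid: x̄ = 2×8×4 / 25 = 2.56 in from the vertical weld.
Polar moment about centroid: J = I_x + I_y = [9³/12 + 2×8×4.5²] + [9×2.56² + 2(8³/12 + 8×1.44²)] = 562.2 in³.
Direct shear f_v = P/L_w = 34.5 / 25 = 1.38 kip/in (vertical).
Torsion M = P·e = 34.5 × 11 = 379.5 kip·in.
Critical point at (x, y) = (5.44, 4.5) from centroid. f_tx = M·y/J = 3.037 kip/in; f_ty = M·x/J = 3.672 kip/in.
Resultant f_max = √[f_tx² + (f_v + f_ty)²] = √[3.037² + (1.38 + 3.672)²] = 5.895 kip/in.
Capacity per unit length: φr_n = 0.75 × 0.6 × 90 × (0.707 × 0.375) = 10.74 kip/in.
5.895 ≤ 10.74 → adequate.

f_max ≈ 5.89 kip/in; adequate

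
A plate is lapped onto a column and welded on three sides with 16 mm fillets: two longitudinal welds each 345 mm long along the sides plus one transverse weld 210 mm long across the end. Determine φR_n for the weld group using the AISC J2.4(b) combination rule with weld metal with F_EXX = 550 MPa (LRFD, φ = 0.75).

φR_n ≈ 2520 kN

t_e = 0.707 × 16 = 11.31 mm.
R_nwl = 0.6 × 550 × 11.31 × 690 × 10⁻³ = 2576 kN (longitudinal, 2 welds).
R_nwt = 0.6 × 550 × 11.31 × 210 × 10⁻³ = 783.9 kN (transverse, base value).
(i) R_nwl + R_nwt = 3360 kN; (ii) 0.85 R_nwl + 1.5 R_nwt = 3365 kN.
R_n = max = 3365 kN [governs: (ii)]; φR_n = 2524 kN.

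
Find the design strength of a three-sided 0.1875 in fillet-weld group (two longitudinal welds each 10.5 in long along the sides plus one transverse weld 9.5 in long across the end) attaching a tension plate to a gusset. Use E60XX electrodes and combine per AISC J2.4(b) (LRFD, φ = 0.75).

φR_n ≈ 115 kips

E60XX → F_EXX = 60 ksi.
t_e = 0.707 × 0.1875 = 0.1326 in.
R_nwl = 0.6 × 60 × 0.1326 × 21 = 100.2 kips (longitudinal, 2 welds).
R_nwt = 0.6 × 60 × 0.1326 × 9.5 = 45.34 kips (transverse, base value).
(i) R_nwl + R_nwt = 145.6 kips; (ii) 0.85 R_nwl + 1.5 R_nwt = 153.2 kips.
R_n = max = 153.2 kips [governs: (ii)]; φR_n = 114.9 kips.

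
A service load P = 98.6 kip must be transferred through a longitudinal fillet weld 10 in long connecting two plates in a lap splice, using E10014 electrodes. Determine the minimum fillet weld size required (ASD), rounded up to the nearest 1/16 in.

E100XX → F_EXX = 100 ksi.
Total weld length L = 10 in.
Required throat t_e = P × Ω / (0.6 F_EXX × L) = 98.6 × 2.0 / (0.6 × 100 × 10) = 0.3287 in.
Required leg w = t_e / 0.707 = 0.4649 in → use 1/2 in.

w = 1/2 in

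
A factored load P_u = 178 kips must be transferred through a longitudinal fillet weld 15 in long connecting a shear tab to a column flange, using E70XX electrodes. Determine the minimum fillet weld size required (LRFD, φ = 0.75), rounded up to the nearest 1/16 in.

E70XX → F_EXX = 70 ksi.
Total weld length L = 15 in.
Required throat t_e = P_u / (φ × 0.6 F_EXX × L) = 178 / (0.75 × 0.6 × 70 × 15) = 0.3767 in.
Required leg w = t_e / 0.707 = 0.5328 in → use 9/16 in.

w = 9/16 in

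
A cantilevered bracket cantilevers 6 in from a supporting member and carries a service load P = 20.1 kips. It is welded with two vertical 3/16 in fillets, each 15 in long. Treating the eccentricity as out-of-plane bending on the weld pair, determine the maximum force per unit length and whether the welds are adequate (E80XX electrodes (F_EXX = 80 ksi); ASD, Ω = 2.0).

f_max ≈ 1.74 kip/in; adequate

L_w = 2 × 15 = 30 in; section modulus (unit throat) S = 2 × L²/6 = 75 in².
Direct shear f_v = P/L_w = 20.1/30 = 0.67 kip/in.
Moment M = P × e = 20.1 × 6 = 120.6 kip·in; bending f_b = M/S = 1.608 kip/in.
f_max = √(f_v² + f_b²) = √(0.67² + 1.608²) = 1.742 kip/in.
r_n/Ω = (1/2.0) × 0.6 × 80 × (0.707 × 0.1875) = 3.181 kip/in → adequate.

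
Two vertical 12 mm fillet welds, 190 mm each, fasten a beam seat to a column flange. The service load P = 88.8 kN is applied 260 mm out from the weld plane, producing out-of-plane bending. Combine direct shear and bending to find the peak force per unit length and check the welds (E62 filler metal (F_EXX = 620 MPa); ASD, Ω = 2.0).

L_w = 2 × 190 = 380 mm; section modulus (unit throat) S = 2 × L²/6 = 12030 mm².
Direct shear f_v = P/L_w = 88.8×10³/380 = 233.7 N/mm.
Moment M = P × e = 88.8×10³ × 260 = 23088000 N·mm; bending f_b = M/S = 1919 N/mm.
f_max = √(f_v² + f_b²) = √(233.7² + 1919²) = 1933 N/mm.
r_n/Ω = (1/2.0) × 0.6 × 620 × (0.707 × 12) = 1578 N/mm → NOT adequate.

f_max ≈ 1930 N/mm; NOT adequate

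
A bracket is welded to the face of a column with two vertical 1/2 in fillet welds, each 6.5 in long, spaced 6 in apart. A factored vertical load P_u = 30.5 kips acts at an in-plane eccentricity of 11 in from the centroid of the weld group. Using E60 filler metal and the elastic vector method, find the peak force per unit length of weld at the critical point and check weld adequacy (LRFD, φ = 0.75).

E60XX → F_EXX = 60 ksi.
Total weld length L_w = 13 in. Treat welds as unit-width lines.
Polar moment about centroid: J = 2[d³/12 + d(b/2)²] = 2[6.5³/12 + 6.5×3²] = 162.8 in³.
Direct shear f_v = P/L_w = 30.5 / 13 = 2.346 kip/in (vertical).
Torsion M = P·e = 30.5 × 11 = 335.5 kip·in.
Critical point at (x, y) = (3, 3.25) from centroid. f_tx = M·y/J = 6.699 kip/in; f_ty = M·x/J = 6.184 kip/in.
Resultant f_max = √[f_tx² + (f_v + f_ty)²] = √[6.699² + (2.346 + 6.184)²] = 10.85 kip/in.
Capacity per unit length: φr_n = 0.75 × 0.6 × 60 × (0.707 × 0.5) = 9.544 kip/in.
10.85 > 9.544 → NOT adequate.

f_max ≈ 10.8 kip/in; NOT adequate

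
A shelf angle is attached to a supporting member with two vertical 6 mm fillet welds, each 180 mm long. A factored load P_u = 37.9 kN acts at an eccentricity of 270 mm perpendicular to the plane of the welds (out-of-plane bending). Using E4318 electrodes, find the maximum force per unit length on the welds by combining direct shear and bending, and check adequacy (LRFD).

E43XX → F_EXX = 430 MPa.
L_w = 2 × 180 = 360 mm; section modulus (unit throat) S = 2 × L²/6 = 10800 mm².
Direct shear f_v = P/L_w = 37.9×10³/360 = 105.3 N/mm.
Moment M = P × e = 37.9×10³ × 270 = 10233000 N·mm; bending f_b = M/S = 947.5 N/mm.
f_max = √(f_v² + f_b²) = √(105.3² + 947.5²) = 953.3 N/mm.
φr_n = 0.75 × 0.6 × 430 × (0.707 × 6) = 820.8 N/mm → NOT adequate.

f_max ≈ 953 N/mm; NOT adequate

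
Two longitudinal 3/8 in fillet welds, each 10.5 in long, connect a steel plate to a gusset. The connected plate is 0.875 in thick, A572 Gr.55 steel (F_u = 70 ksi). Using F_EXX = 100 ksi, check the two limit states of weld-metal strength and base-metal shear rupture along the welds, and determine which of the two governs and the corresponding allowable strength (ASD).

t_e = 0.707 × 0.375 = 0.2651 in; L = 21 in.
Weld metal: R_n/Ω = (1/2.0) × 0.6 × 100 × 0.2651 × 21 = 167 kip.
Base metal (shear rupture): R_n/Ω = (1/2.0) × 0.6 × 70 × 0.875 × 21 = 385.9 kip.
Governing: weld metal.

R_n/Ω ≈ 167 kip (weld metal governs)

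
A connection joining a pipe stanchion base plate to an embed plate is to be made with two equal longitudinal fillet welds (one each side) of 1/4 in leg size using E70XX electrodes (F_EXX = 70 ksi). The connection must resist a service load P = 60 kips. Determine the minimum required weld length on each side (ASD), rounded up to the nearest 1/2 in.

Throat t_e = 0.707 × 0.25 = 0.1767 in.
r_n/Ω = (0.6 × 70 × 0.1767) / 2.0 = 3.712 kip/in.
L_req = P / (r_n/Ω) = 60 / 3.712 = 16.16 in total.
Per side: 16.16 / 2 = 8.082 in.
Round up → use L = 8.5 in on each side.

L = 8.5 in on each side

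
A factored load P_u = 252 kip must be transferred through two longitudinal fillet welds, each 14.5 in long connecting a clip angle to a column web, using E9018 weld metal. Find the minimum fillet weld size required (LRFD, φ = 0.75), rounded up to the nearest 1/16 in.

E90XX → F_EXX = 90 ksi.
Total weld length L = 29 in.
Required throat t_e = P_u / (φ × 0.6 F_EXX × L) = 252 / (0.75 × 0.6 × 90 × 29) = 0.2146 in.
Required leg w = t_e / 0.707 = 0.3035 in → use 5/16 in.

w = 5/16 in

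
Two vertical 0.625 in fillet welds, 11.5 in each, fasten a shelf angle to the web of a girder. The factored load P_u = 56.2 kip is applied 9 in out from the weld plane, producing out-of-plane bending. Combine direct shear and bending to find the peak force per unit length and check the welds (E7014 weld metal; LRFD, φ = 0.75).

E70XX → F_EXX = 70 ksi.
L_w = 2 × 11.5 = 23 in; section modulus (unit throat) S = 2 × L²/6 = 44.08 in².
Direct shear f_v = P/L_w = 56.2/23 = 2.443 kip/in.
Moment M = P × e = 56.2 × 9 = 505.8 kip·in; bending f_b = M/S = 11.47 kip/in.
f_max = √(f_v² + f_b²) = √(2.443² + 11.47²) = 11.73 kip/in.
φr_n = 0.75 × 0.6 × 70 × (0.707 × 0.625) = 13.92 kip/in → adequate.

f_max ≈ 11.7 kip/in; adequate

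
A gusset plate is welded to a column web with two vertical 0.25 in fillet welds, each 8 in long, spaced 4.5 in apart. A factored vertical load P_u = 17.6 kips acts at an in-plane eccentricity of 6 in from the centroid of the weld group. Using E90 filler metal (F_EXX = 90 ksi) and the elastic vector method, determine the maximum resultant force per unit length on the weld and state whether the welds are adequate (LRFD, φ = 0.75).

f_max ≈ 3.58 kip/in; adequate

Total weld length L_w = 16 in. Treat welds as unit-width lines.
Polar moment about centroid: J = 2[d³/12 + d(b/2)²] = 2[8³/12 + 8×2.25²] = 166.3 in³.
Direct shear f_v = P/L_w = 17.6 / 16 = 1.1 kip/in (vertical).
Torsion M = P·e = 17.6 × 6 = 105.6 kip·in.
Critical point at (x, y) = (2.25, 4) from centroid. f_tx = M·y/J = 2.539 kip/in; f_ty = M·x/J = 1.428 kip/in.
Resultant f_max = √[f_tx² + (f_v + f_ty)²] = √[2.539² + (1.1 + 1.428)²] = 3.584 kip/in.
Capacity per unit length: φr_n = 0.75 × 0.6 × 90 × (0.707 × 0.25) = 7.158 kip/in.
3.584 ≤ 7.158 → adequate.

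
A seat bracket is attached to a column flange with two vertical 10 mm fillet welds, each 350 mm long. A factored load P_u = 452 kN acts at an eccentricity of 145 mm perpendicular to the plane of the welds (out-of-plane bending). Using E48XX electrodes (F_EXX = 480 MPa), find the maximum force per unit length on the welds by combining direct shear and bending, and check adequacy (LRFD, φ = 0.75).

L_w = 2 × 350 = 700 mm; section modulus (unit throat) S = 2 × L²/6 = 40830 mm².
Direct shear f_v = P/L_w = 452×10³/700 = 645.7 N/mm.
Moment M = P × e = 452×10³ × 145 = 65540000 N·mm; bending f_b = M/S = 1605 N/mm.
f_max = √(f_v² + f_b²) = √(645.7² + 1605²) = 1730 N/mm.
φr_n = 0.75 × 0.6 × 480 × (0.707 × 10) = 1527 N/mm → NOT adequate.

f_max ≈ 1730 N/mm; NOT adequate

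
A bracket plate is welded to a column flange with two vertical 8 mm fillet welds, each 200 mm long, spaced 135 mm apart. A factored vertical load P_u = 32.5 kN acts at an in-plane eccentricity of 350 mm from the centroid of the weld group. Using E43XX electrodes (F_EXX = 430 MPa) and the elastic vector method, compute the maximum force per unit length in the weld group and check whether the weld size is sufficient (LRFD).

f_max ≈ 485 N/mm; adequate

Total weld length L_w = 400 mm. Treat welds as unit-width lines.
Polar moment about centroid: J = 2[d³/12 + d(b/2)²] = 2[200³/12 + 200×67.5²] = 3156000 mm³.
Direct shear f_v = P/L_w = 32.5×10³ / 400 = 81.25 N/mm (vertical).
Torsion M = P·e = 32.5×10³ × 350 = 11375000 N·mm.
Critical point at (x, y) = (67.5, 100) from centroid. f_tx = M·y/J = 360.4 N/mm; f_ty = M·x/J = 243.3 N/mm.
Resultant f_max = √[f_tx² + (f_v + f_ty)²] = √[360.4² + (81.25 + 243.3)²] = 485 N/mm.
Capacity per unit length: φr_n = 0.75 × 0.6 × 430 × (0.707 × 8) = 1094 N/mm.
485 ≤ 1094 → adequate.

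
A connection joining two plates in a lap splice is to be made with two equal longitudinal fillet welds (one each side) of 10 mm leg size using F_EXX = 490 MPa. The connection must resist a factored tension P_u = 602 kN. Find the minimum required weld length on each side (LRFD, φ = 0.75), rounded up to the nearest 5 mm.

Throat t_e = 0.707 × 10 = 7.07 mm.
φr_n = 0.75 × 0.6 × 490 × 7.07 × 10⁻³ = 1.559 kN/mm.
L_req = P_u / φr_n = 602 / 1.559 = 386.2 mm total.
Per side: 386.2 / 2 = 193.1 mm.
Round up → use L = 195 mm on each side.

L = 195 mm on each side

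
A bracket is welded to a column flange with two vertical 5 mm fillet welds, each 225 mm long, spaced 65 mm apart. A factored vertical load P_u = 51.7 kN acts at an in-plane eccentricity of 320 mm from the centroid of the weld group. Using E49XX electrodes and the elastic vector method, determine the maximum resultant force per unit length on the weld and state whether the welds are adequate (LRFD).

f_max ≈ 855 N/mm; NOT adequate

E49XX → F_EXX = 490 MPa.
Total weld length L_w = 450 mm. Treat welds as unit-width lines.
Polar moment about centroid: J = 2[d³/12 + d(b/2)²] = 2[225³/12 + 225×32.5²] = 2374000 mm³.
Direct shear f_v = P/L_w = 51.7×10³ / 450 = 114.9 N/mm (vertical).
Torsion M = P·e = 51.7×10³ × 320 = 16544000 N·mm.
Critical point at (x, y) = (32.5, 112.5) from centroid. f_tx = M·y/J = 784.1 N/mm; f_ty = M·x/J = 226.5 N/mm.
Resultant f_max = √[f_tx² + (f_v + f_ty)²] = √[784.1² + (114.9 + 226.5)²] = 855.2 N/mm.
Capacity per unit length: φr_n = 0.75 × 0.6 × 490 × (0.707 × 5) = 779.5 N/mm.
855.2 > 779.5 → NOT adequate.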